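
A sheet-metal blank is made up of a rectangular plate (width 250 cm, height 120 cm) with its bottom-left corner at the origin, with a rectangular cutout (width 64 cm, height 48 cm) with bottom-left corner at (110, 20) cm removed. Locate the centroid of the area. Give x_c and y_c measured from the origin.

plate: A = 250 × 120 = 30000.00, centroid at (125.00, 60.00).
hole: A = −(64 × 48) = -3072.00, centroid at (142.00, 44.00).
ΣA = 26928.00 cm²
ΣAx_c = (30000.00)(125.00) + (-3072.00)(142.00) = 3313776.00 cm³
ΣAy_c = (30000.00)(60.00) + (-3072.00)(44.00) = 1664832.00 cm³
x_c = 3313776.00 / 26928.00 = 123.06 cm
y_c = 1664832.00 / 26928.00 = 61.83 cm

x_c = 123.06 cm, y_c = 61.83 cm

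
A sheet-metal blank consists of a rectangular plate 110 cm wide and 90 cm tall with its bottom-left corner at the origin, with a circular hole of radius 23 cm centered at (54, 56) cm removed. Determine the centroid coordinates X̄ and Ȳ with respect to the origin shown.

X̄ = 55.20 cm, Ȳ = 42.78 cm

plate: A = 110 × 90 = 9900.00, centroid at (55.00, 45.00).
hole: A = −π·23² = -1661.90, centroid at (54.00, 56.00).
ΣA = 8238.10 cm², ΣAX̄ = 454757.26 cm³, ΣAȲ = 352433.46 cm³.
X̄ = 454757.26/8238.10 = 55.20 cm; Ȳ = 352433.46/8238.10 = 42.78 cm.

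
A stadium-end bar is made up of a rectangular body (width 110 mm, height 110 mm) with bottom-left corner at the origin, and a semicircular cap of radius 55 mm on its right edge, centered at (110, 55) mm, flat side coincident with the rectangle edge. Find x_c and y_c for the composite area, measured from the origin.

Part | A | x̄ᵢ | ȳᵢ | A·x̄ᵢ | A·ȳᵢ
rectangular body | 12100.00 | 55.00 | 55.00 | 665500.00 | 665500.00
semicircular end | 4751.66 | 133.34 | 55.00 | 633599.14 | 261341.24
Σ | 16851.66 |  |  | 1299099.14 | 926841.24
x_c = 1299099.14 / 16851.66 = 77.09 mm
y_c = 926841.24 / 16851.66 = 55.00 mm

x_c = 77.09 mm, y_c = 55.00 mm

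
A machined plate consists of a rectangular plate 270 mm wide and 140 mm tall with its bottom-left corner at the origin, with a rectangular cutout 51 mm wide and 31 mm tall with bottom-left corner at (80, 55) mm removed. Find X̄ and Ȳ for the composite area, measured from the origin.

plate: A = 270 × 140 = 37800.00, centroid at (135.00, 70.00).
hole: A = −(51 × 31) = -1581.00, centroid at (105.50, 70.50).
ΣA = 36219.00 mm²
ΣAX̄ = (37800.00)(135.00) + (-1581.00)(105.50) = 4936204.50 mm³
ΣAȲ = (37800.00)(70.00) + (-1581.00)(70.50) = 2534539.50 mm³
X̄ = 4936204.50 / 36219.00 = 136.29 mm
Ȳ = 2534539.50 / 36219.00 = 69.98 mm

X̄ = 136.29 mm, Ȳ = 69.98 mm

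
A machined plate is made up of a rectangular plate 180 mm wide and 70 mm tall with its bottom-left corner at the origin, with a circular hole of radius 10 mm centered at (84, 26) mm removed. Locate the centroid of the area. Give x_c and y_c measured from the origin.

Part | A | x̄ᵢ | ȳᵢ | A·x̄ᵢ | A·ȳᵢ
plate | 12600.00 | 90.00 | 35.00 | 1134000.00 | 441000.00
hole | -314.16 | 84.00 | 26.00 | -26389.38 | -8168.14
Σ | 12285.84 |  |  | 1107610.62 | 432831.86
x_c = 1107610.62 / 12285.84 = 90.15 mm
y_c = 432831.86 / 12285.84 = 35.23 mm

x_c = 90.15 mm, y_c = 35.23 mm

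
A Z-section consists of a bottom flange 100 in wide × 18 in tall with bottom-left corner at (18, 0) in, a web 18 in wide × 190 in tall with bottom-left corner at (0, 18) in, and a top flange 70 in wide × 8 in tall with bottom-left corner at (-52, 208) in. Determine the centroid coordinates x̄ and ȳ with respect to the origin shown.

x̄ = 24.85 in, ȳ = 90.20 in

bottom flange: A = 100 × 18 = 1800.00, centroid at (68.00, 9.00).
web: A = 18 × 190 = 3420.00, centroid at (9.00, 113.00).
top flange: A = 70 × 8 = 560.00, centroid at (-17.00, 212.00).
ΣA = 5780.00 in², ΣAx̄ = 143660.00 in³, ΣAȳ = 521380.00 in³.
x̄ = 143660.00/5780.00 = 24.85 in; ȳ = 521380.00/5780.00 = 90.20 in.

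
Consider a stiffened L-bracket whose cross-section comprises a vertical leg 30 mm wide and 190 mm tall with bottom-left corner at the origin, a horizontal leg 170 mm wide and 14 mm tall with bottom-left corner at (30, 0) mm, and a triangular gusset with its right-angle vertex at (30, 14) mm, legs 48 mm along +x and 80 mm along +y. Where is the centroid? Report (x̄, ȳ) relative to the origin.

x̄ = 44.75 mm, ȳ = 63.62 mm

vertical leg: A = 30 × 190 = 5700.00, centroid at (15.00, 95.00).
horizontal leg: A = 170 × 14 = 2380.00, centroid at (115.00, 7.00).
gusset: A = ½·48·80 = 1920.00, centroid at (46.00, 40.67).
ΣA = 10000.00 mm², ΣAx̄ = 447520.00 mm³, ΣAȳ = 636240.00 mm³.
x̄ = 447520.00/10000.00 = 44.75 mm; ȳ = 636240.00/10000.00 = 63.62 mm.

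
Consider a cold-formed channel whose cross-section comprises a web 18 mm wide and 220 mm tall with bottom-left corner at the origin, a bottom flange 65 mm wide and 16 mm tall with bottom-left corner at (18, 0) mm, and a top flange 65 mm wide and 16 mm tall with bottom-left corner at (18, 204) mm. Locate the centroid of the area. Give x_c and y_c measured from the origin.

web: A = 18 × 220 = 3960.00, centroid at (9.00, 110.00).
bottom flange: A = 65 × 16 = 1040.00, centroid at (50.50, 8.00).
top flange: A = 65 × 16 = 1040.00, centroid at (50.50, 212.00).
ΣA = 6040.00 mm²
ΣAx_c = (3960.00)(9.00) + (1040.00)(50.50) + (1040.00)(50.50) = 140680.00 mm³
ΣAy_c = (3960.00)(110.00) + (1040.00)(8.00) + (1040.00)(212.00) = 664400.00 mm³
x_c = 140680.00 / 6040.00 = 23.29 mm
y_c = 664400.00 / 6040.00 = 110.00 mm

x_c = 23.29 mm, y_c = 110.00 mm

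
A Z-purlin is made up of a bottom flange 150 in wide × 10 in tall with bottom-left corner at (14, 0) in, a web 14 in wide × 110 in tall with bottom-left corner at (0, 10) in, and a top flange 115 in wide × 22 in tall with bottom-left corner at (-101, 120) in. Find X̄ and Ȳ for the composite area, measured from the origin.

Part | A | x̄ᵢ | ȳᵢ | A·x̄ᵢ | A·ȳᵢ
bottom flange | 1500.00 | 89.00 | 5.00 | 133500.00 | 7500.00
web | 1540.00 | 7.00 | 65.00 | 10780.00 | 100100.00
top flange | 2530.00 | -43.50 | 131.00 | -110055.00 | 331430.00
Σ | 5570.00 |  |  | 34225.00 | 439030.00
X̄ = 34225.00 / 5570.00 = 6.14 in
Ȳ = 439030.00 / 5570.00 = 78.82 in

X̄ = 6.14 in, Ȳ = 78.82 in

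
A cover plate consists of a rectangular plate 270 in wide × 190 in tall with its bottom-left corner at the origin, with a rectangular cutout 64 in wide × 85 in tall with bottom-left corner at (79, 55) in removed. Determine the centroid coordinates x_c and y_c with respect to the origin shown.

x_c = 137.85 in, y_c = 94.70 in

Part | A | x̄ᵢ | ȳᵢ | A·x̄ᵢ | A·ȳᵢ
plate | 51300.00 | 135.00 | 95.00 | 6925500.00 | 4873500.00
hole | -5440.00 | 111.00 | 97.50 | -603840.00 | -530400.00
Σ | 45860.00 |  |  | 6321660.00 | 4343100.00
x_c = 6321660.00 / 45860.00 = 137.85 in
y_c = 4343100.00 / 45860.00 = 94.70 in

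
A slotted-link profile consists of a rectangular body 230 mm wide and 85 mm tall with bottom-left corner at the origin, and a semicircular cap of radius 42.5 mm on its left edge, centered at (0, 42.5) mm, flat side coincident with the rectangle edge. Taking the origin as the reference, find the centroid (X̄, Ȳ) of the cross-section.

Part | A | x̄ᵢ | ȳᵢ | A·x̄ᵢ | A·ȳᵢ
rectangular body | 19550.00 | 115.00 | 42.50 | 2248250.00 | 830875.00
semicircular end | 2837.25 | -18.04 | 42.50 | -51177.08 | 120583.16
Σ | 22387.25 |  |  | 2197072.92 | 951458.16
X̄ = 2197072.92 / 22387.25 = 98.14 mm
Ȳ = 951458.16 / 22387.25 = 42.50 mm

X̄ = 98.14 mm, Ȳ = 42.50 mm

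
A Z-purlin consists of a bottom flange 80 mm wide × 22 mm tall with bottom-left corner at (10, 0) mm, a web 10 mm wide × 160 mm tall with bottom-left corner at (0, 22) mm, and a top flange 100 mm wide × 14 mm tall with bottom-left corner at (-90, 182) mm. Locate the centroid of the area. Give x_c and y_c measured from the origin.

x_c = 8.40 mm, y_c = 93.94 mm

Part | A | x̄ᵢ | ȳᵢ | A·x̄ᵢ | A·ȳᵢ
bottom flange | 1760.00 | 50.00 | 11.00 | 88000.00 | 19360.00
web | 1600.00 | 5.00 | 102.00 | 8000.00 | 163200.00
top flange | 1400.00 | -40.00 | 189.00 | -56000.00 | 264600.00
Σ | 4760.00 |  |  | 40000.00 | 447160.00
x_c = 40000.00 / 4760.00 = 8.40 mm
y_c = 447160.00 / 4760.00 = 93.94 mm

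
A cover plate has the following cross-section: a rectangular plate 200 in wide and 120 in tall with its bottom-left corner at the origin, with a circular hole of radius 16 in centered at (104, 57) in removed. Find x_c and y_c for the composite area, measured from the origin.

x_c = 99.86 in, y_c = 60.10 in

plate: A = 200 × 120 = 24000.00, centroid at (100.00, 60.00).
hole: A = −π·16² = -804.25, centroid at (104.00, 57.00).
ΣA = 23195.75 in², ΣAx_c = 2316358.24 in³, ΣAy_c = 1394157.88 in³.
x_c = 2316358.24/23195.75 = 99.86 in; y_c = 1394157.88/23195.75 = 60.10 in.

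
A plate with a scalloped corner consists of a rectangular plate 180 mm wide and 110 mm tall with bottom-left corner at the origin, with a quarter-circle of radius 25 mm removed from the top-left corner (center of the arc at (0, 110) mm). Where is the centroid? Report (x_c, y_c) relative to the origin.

plate: A = 180 × 110 = 19800.00, centroid at (90.00, 55.00).
removed quarter-circle: A = −¼π·25² = -490.87, centroid at (10.61, 99.39).
ΣA = 19309.13 mm²
ΣAx_c = (19800.00)(90.00) + (-490.87)(10.61) = 1776791.67 mm³
ΣAy_c = (19800.00)(55.00) + (-490.87)(99.39) = 1040212.21 mm³
x_c = 1776791.67 / 19309.13 = 92.02 mm
y_c = 1040212.21 / 19309.13 = 53.87 mm

x_c = 92.02 mm, y_c = 53.87 mm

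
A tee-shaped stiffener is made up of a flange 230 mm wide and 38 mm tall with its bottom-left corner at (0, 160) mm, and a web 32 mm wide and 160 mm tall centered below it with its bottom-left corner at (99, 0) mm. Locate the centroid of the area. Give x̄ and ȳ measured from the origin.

x̄ = 115.00 mm, ȳ = 142.43 mm

Part | A | x̄ᵢ | ȳᵢ | A·x̄ᵢ | A·ȳᵢ
web | 5120.00 | 115.00 | 80.00 | 588800.00 | 409600.00
flange | 8740.00 | 115.00 | 179.00 | 1005100.00 | 1564460.00
Σ | 13860.00 |  |  | 1593900.00 | 1974060.00
x̄ = 1593900.00 / 13860.00 = 115.00 mm
ȳ = 1974060.00 / 13860.00 = 142.43 mm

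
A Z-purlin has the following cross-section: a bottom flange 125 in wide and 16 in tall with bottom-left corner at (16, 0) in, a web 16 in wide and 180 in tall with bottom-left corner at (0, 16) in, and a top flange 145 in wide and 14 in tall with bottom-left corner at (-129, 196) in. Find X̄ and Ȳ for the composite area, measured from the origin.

Part | A | x̄ᵢ | ȳᵢ | A·x̄ᵢ | A·ȳᵢ
bottom flange | 2000.00 | 78.50 | 8.00 | 157000.00 | 16000.00
web | 2880.00 | 8.00 | 106.00 | 23040.00 | 305280.00
top flange | 2030.00 | -56.50 | 203.00 | -114695.00 | 412090.00
Σ | 6910.00 |  |  | 65345.00 | 733370.00
X̄ = 65345.00 / 6910.00 = 9.46 in
Ȳ = 733370.00 / 6910.00 = 106.13 in

X̄ = 9.46 in, Ȳ = 106.13 in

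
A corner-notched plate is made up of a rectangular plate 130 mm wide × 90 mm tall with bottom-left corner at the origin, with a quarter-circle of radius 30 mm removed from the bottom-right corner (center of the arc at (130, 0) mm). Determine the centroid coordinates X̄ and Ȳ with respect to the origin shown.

plate: A = 130 × 90 = 11700.00, centroid at (65.00, 45.00).
removed quarter-circle: A = −¼π·30² = -706.86, centroid at (117.27, 12.73).
ΣA = 10993.14 mm²
ΣAX̄ = (11700.00)(65.00) + (-706.86)(117.27) = 677608.41 mm³
ΣAȲ = (11700.00)(45.00) + (-706.86)(12.73) = 517500.00 mm³
X̄ = 677608.41 / 10993.14 = 61.64 mm
Ȳ = 517500.00 / 10993.14 = 47.07 mm

X̄ = 61.64 mm, Ȳ = 47.07 mm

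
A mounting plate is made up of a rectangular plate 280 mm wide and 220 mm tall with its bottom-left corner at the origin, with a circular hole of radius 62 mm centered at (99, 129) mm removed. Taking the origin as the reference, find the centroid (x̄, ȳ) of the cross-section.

plate: A = 280 × 220 = 61600.00, centroid at (140.00, 110.00).
hole: A = −π·62² = -12076.28, centroid at (99.00, 129.00).
ΣA = 49523.72 mm²
ΣAx̄ = (61600.00)(140.00) + (-12076.28)(99.00) = 7428448.07 mm³
ΣAȳ = (61600.00)(110.00) + (-12076.28)(129.00) = 5218159.60 mm³
x̄ = 7428448.07 / 49523.72 = 150.00 mm
ȳ = 5218159.60 / 49523.72 = 105.37 mm

x̄ = 150.00 mm, ȳ = 105.37 mm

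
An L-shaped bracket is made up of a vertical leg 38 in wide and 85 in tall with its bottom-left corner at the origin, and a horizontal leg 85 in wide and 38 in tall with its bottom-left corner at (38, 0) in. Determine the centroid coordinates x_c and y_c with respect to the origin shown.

vertical leg: A = 38 × 85 = 3230.00, centroid at (19.00, 42.50).
horizontal leg: A = 85 × 38 = 3230.00, centroid at (80.50, 19.00).
ΣA = 6460.00 in²
ΣAx_c = (3230.00)(19.00) + (3230.00)(80.50) = 321385.00 in³
ΣAy_c = (3230.00)(42.50) + (3230.00)(19.00) = 198645.00 in³
x_c = 321385.00 / 6460.00 = 49.75 in
y_c = 198645.00 / 6460.00 = 30.75 in

x_c = 49.75 in, y_c = 30.75 in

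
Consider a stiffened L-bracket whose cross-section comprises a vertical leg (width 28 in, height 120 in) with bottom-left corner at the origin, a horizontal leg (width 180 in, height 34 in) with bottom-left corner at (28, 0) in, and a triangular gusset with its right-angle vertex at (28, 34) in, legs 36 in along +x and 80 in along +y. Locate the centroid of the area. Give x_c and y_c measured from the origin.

Part | A | x̄ᵢ | ȳᵢ | A·x̄ᵢ | A·ȳᵢ
vertical leg | 3360.00 | 14.00 | 60.00 | 47040.00 | 201600.00
horizontal leg | 6120.00 | 118.00 | 17.00 | 722160.00 | 104040.00
gusset | 1440.00 | 40.00 | 60.67 | 57600.00 | 87360.00
Σ | 10920.00 |  |  | 826800.00 | 393000.00
x_c = 826800.00 / 10920.00 = 75.71 in
y_c = 393000.00 / 10920.00 = 35.99 in

x_c = 75.71 in, y_c = 35.99 in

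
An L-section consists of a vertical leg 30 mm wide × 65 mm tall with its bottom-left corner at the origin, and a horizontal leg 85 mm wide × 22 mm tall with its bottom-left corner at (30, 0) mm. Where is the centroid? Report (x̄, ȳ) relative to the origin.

Part | A | x̄ᵢ | ȳᵢ | A·x̄ᵢ | A·ȳᵢ
vertical leg | 1950.00 | 15.00 | 32.50 | 29250.00 | 63375.00
horizontal leg | 1870.00 | 72.50 | 11.00 | 135575.00 | 20570.00
Σ | 3820.00 |  |  | 164825.00 | 83945.00
x̄ = 164825.00 / 3820.00 = 43.15 mm
ȳ = 83945.00 / 3820.00 = 21.98 mm

x̄ = 43.15 mm, ȳ = 21.98 mm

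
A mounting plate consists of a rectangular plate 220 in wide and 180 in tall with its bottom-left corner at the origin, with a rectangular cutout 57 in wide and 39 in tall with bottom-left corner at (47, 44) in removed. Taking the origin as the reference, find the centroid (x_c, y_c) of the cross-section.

Part | A | x̄ᵢ | ȳᵢ | A·x̄ᵢ | A·ȳᵢ
plate | 39600.00 | 110.00 | 90.00 | 4356000.00 | 3564000.00
hole | -2223.00 | 75.50 | 63.50 | -167836.50 | -141160.50
Σ | 37377.00 |  |  | 4188163.50 | 3422839.50
x_c = 4188163.50 / 37377.00 = 112.05 in
y_c = 3422839.50 / 37377.00 = 91.58 in

x_c = 112.05 in, y_c = 91.58 in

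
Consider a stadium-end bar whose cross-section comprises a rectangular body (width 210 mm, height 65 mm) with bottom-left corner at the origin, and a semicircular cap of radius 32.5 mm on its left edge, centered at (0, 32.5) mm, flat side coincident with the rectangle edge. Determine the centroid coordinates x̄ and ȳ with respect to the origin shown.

Part | A | x̄ᵢ | ȳᵢ | A·x̄ᵢ | A·ȳᵢ
rectangular body | 13650.00 | 105.00 | 32.50 | 1433250.00 | 443625.00
semicircular end | 1659.15 | -13.79 | 32.50 | -22885.42 | 53922.49
Σ | 15309.15 |  |  | 1410364.58 | 497547.49
x̄ = 1410364.58 / 15309.15 = 92.13 mm
ȳ = 497547.49 / 15309.15 = 32.50 mm

x̄ = 92.13 mm, ȳ = 32.50 mm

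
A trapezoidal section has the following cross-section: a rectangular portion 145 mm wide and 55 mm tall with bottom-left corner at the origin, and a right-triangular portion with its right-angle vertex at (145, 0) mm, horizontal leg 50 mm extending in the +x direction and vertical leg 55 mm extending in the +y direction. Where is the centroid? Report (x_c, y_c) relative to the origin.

x_c = 85.61 mm, y_c = 26.15 mm

rectangular portion: A = 145 × 55 = 7975.00, centroid at (72.50, 27.50).
triangular portion: A = ½·50·55 = 1375.00, centroid at (161.67, 18.33).
ΣA = 9350.00 mm²
ΣAx_c = (7975.00)(72.50) + (1375.00)(161.67) = 800479.17 mm³
ΣAy_c = (7975.00)(27.50) + (1375.00)(18.33) = 244520.83 mm³
x_c = 800479.17 / 9350.00 = 85.61 mm
y_c = 244520.83 / 9350.00 = 26.15 mm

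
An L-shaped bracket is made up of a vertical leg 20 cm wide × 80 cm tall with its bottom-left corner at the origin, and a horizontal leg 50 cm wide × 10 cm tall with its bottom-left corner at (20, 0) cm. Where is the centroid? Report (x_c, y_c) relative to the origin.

vertical leg: A = 20 × 80 = 1600.00, centroid at (10.00, 40.00).
horizontal leg: A = 50 × 10 = 500.00, centroid at (45.00, 5.00).
ΣA = 2100.00 cm², ΣAx_c = 38500.00 cm³, ΣAy_c = 66500.00 cm³.
x_c = 38500.00/2100.00 = 18.33 cm; y_c = 66500.00/2100.00 = 31.67 cm.

x_c = 18.33 cm, y_c = 31.67 cm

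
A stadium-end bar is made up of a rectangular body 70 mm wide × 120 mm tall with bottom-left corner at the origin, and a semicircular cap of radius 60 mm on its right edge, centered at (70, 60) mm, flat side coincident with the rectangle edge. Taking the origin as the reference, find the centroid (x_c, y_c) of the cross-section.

x_c = 59.33 mm, y_c = 60.00 mm

Part | A | x̄ᵢ | ȳᵢ | A·x̄ᵢ | A·ȳᵢ
rectangular body | 8400.00 | 35.00 | 60.00 | 294000.00 | 504000.00
semicircular end | 5654.87 | 95.46 | 60.00 | 539840.67 | 339292.01
Σ | 14054.87 |  |  | 833840.67 | 843292.01
x_c = 833840.67 / 14054.87 = 59.33 mm
y_c = 843292.01 / 14054.87 = 60.00 mm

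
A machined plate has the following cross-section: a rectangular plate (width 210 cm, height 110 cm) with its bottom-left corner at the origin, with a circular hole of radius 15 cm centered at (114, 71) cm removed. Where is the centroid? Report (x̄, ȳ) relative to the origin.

Part | A | x̄ᵢ | ȳᵢ | A·x̄ᵢ | A·ȳᵢ
plate | 23100.00 | 105.00 | 55.00 | 2425500.00 | 1270500.00
hole | -706.86 | 114.00 | 71.00 | -80581.85 | -50186.94
Σ | 22393.14 |  |  | 2344918.15 | 1220313.06
x̄ = 2344918.15 / 22393.14 = 104.72 cm
ȳ = 1220313.06 / 22393.14 = 54.49 cm

x̄ = 104.72 cm, ȳ = 54.49 cm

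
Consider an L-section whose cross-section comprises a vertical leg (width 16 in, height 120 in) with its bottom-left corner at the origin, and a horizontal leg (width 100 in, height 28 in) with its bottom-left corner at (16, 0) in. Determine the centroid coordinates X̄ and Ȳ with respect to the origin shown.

X̄ = 42.41 in, Ȳ = 32.71 in

Part | A | x̄ᵢ | ȳᵢ | A·x̄ᵢ | A·ȳᵢ
vertical leg | 1920.00 | 8.00 | 60.00 | 15360.00 | 115200.00
horizontal leg | 2800.00 | 66.00 | 14.00 | 184800.00 | 39200.00
Σ | 4720.00 |  |  | 200160.00 | 154400.00
X̄ = 200160.00 / 4720.00 = 42.41 in
Ȳ = 154400.00 / 4720.00 = 32.71 in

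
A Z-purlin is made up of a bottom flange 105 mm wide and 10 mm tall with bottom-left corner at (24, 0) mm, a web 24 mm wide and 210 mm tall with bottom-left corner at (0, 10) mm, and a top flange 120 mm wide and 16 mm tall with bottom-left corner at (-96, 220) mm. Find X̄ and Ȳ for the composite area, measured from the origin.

X̄ = 8.95 mm, Ȳ = 127.67 mm

bottom flange: A = 105 × 10 = 1050.00, centroid at (76.50, 5.00).
web: A = 24 × 210 = 5040.00, centroid at (12.00, 115.00).
top flange: A = 120 × 16 = 1920.00, centroid at (-36.00, 228.00).
ΣA = 8010.00 mm², ΣAX̄ = 71685.00 mm³, ΣAȲ = 1022610.00 mm³.
X̄ = 71685.00/8010.00 = 8.95 mm; Ȳ = 1022610.00/8010.00 = 127.67 mm.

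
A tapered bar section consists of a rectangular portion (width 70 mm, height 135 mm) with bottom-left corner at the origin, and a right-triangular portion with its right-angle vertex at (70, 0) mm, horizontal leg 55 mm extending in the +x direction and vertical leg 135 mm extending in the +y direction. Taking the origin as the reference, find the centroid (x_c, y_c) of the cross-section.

rectangular portion: A = 70 × 135 = 9450.00, centroid at (35.00, 67.50).
triangular portion: A = ½·55·135 = 3712.50, centroid at (88.33, 45.00).
ΣA = 13162.50 mm², ΣAx_c = 658687.50 mm³, ΣAy_c = 804937.50 mm³.
x_c = 658687.50/13162.50 = 50.04 mm; y_c = 804937.50/13162.50 = 61.15 mm.

x_c = 50.04 mm, y_c = 61.15 mm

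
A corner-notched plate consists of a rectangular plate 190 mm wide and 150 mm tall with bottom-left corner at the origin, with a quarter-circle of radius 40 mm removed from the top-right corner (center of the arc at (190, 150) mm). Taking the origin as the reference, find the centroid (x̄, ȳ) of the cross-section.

Part | A | x̄ᵢ | ȳᵢ | A·x̄ᵢ | A·ȳᵢ
plate | 28500.00 | 95.00 | 75.00 | 2707500.00 | 2137500.00
removed quarter-circle | -1256.64 | 173.02 | 133.02 | -217427.71 | -167162.23
Σ | 27243.36 |  |  | 2490072.29 | 1970337.77
x̄ = 2490072.29 / 27243.36 = 91.40 mm
ȳ = 1970337.77 / 27243.36 = 72.32 mm

x̄ = 91.40 mm, ȳ = 72.32 mm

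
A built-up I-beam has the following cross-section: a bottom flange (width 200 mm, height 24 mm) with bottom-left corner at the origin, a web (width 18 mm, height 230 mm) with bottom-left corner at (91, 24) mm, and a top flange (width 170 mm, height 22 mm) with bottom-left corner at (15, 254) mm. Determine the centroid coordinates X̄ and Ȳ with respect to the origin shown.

X̄ = 100.00 mm, Ȳ = 128.09 mm

Part | A | x̄ᵢ | ȳᵢ | A·x̄ᵢ | A·ȳᵢ
bottom flange | 4800.00 | 100.00 | 12.00 | 480000.00 | 57600.00
web | 4140.00 | 100.00 | 139.00 | 414000.00 | 575460.00
top flange | 3740.00 | 100.00 | 265.00 | 374000.00 | 991100.00
Σ | 12680.00 |  |  | 1268000.00 | 1624160.00
X̄ = 1268000.00 / 12680.00 = 100.00 mm
Ȳ = 1624160.00 / 12680.00 = 128.09 mm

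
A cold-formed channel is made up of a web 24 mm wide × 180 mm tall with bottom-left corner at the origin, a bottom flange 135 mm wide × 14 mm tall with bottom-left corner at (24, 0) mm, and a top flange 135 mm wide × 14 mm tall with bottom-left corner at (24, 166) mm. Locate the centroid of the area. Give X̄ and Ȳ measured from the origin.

X̄ = 49.10 mm, Ȳ = 90.00 mm

web: A = 24 × 180 = 4320.00, centroid at (12.00, 90.00).
bottom flange: A = 135 × 14 = 1890.00, centroid at (91.50, 7.00).
top flange: A = 135 × 14 = 1890.00, centroid at (91.50, 173.00).
ΣA = 8100.00 mm², ΣAX̄ = 397710.00 mm³, ΣAȲ = 729000.00 mm³.
X̄ = 397710.00/8100.00 = 49.10 mm; Ȳ = 729000.00/8100.00 = 90.00 mm.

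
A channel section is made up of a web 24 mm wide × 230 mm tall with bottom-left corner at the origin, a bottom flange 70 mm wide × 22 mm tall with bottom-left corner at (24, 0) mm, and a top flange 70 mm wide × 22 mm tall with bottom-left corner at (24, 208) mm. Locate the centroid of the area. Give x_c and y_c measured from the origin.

x_c = 28.83 mm, y_c = 115.00 mm

web: A = 24 × 230 = 5520.00, centroid at (12.00, 115.00).
bottom flange: A = 70 × 22 = 1540.00, centroid at (59.00, 11.00).
top flange: A = 70 × 22 = 1540.00, centroid at (59.00, 219.00).
ΣA = 8600.00 mm², ΣAx_c = 247960.00 mm³, ΣAy_c = 989000.00 mm³.
x_c = 247960.00/8600.00 = 28.83 mm; y_c = 989000.00/8600.00 = 115.00 mm.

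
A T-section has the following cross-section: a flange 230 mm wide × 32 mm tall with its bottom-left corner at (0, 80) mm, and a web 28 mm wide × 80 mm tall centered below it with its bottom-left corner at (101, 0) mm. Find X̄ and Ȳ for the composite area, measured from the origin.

Part | A | x̄ᵢ | ȳᵢ | A·x̄ᵢ | A·ȳᵢ
web | 2240.00 | 115.00 | 40.00 | 257600.00 | 89600.00
flange | 7360.00 | 115.00 | 96.00 | 846400.00 | 706560.00
Σ | 9600.00 |  |  | 1104000.00 | 796160.00
X̄ = 1104000.00 / 9600.00 = 115.00 mm
Ȳ = 796160.00 / 9600.00 = 82.93 mm

X̄ = 115.00 mm, Ȳ = 82.93 mm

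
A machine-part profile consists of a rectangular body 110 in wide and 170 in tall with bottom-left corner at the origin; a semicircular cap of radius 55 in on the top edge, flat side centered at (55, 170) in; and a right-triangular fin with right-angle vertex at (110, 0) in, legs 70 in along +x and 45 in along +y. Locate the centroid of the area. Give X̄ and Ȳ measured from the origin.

X̄ = 59.93 in, Ȳ = 101.17 in

Part | A | x̄ᵢ | ȳᵢ | A·x̄ᵢ | A·ȳᵢ
rectangular body | 18700.00 | 55.00 | 85.00 | 1028500.00 | 1589500.00
semicircular top | 4751.66 | 55.00 | 193.34 | 261341.24 | 918698.68
triangular fin | 1575.00 | 133.33 | 15.00 | 210000.00 | 23625.00
Σ | 25026.66 |  |  | 1499841.24 | 2531823.68
X̄ = 1499841.24 / 25026.66 = 59.93 in
Ȳ = 2531823.68 / 25026.66 = 101.17 in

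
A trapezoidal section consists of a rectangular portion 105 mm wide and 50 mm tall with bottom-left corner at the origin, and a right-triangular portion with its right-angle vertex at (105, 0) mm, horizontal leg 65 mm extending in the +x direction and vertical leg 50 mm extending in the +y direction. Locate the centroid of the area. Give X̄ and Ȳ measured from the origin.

rectangular portion: A = 105 × 50 = 5250.00, centroid at (52.50, 25.00).
triangular portion: A = ½·65·50 = 1625.00, centroid at (126.67, 16.67).
ΣA = 6875.00 mm², ΣAX̄ = 481458.33 mm³, ΣAȲ = 158333.33 mm³.
X̄ = 481458.33/6875.00 = 70.03 mm; Ȳ = 158333.33/6875.00 = 23.03 mm.

X̄ = 70.03 mm, Ȳ = 23.03 mm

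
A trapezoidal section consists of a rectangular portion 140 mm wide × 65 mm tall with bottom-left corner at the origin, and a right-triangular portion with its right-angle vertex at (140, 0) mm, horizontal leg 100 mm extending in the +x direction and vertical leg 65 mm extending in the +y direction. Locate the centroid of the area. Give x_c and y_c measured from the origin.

x_c = 97.19 mm, y_c = 29.65 mm

Part | A | x̄ᵢ | ȳᵢ | A·x̄ᵢ | A·ȳᵢ
rectangular portion | 9100.00 | 70.00 | 32.50 | 637000.00 | 295750.00
triangular portion | 3250.00 | 173.33 | 21.67 | 563333.33 | 70416.67
Σ | 12350.00 |  |  | 1200333.33 | 366166.67
x_c = 1200333.33 / 12350.00 = 97.19 mm
y_c = 366166.67 / 12350.00 = 29.65 mm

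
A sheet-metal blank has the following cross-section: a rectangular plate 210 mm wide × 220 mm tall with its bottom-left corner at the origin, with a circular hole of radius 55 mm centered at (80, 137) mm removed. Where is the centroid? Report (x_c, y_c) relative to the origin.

Part | A | x̄ᵢ | ȳᵢ | A·x̄ᵢ | A·ȳᵢ
plate | 46200.00 | 105.00 | 110.00 | 4851000.00 | 5082000.00
hole | -9503.32 | 80.00 | 137.00 | -760265.42 | -1301954.54
Σ | 36696.68 |  |  | 4090734.58 | 3780045.46
x_c = 4090734.58 / 36696.68 = 111.47 mm
y_c = 3780045.46 / 36696.68 = 103.01 mm

x_c = 111.47 mm, y_c = 103.01 mm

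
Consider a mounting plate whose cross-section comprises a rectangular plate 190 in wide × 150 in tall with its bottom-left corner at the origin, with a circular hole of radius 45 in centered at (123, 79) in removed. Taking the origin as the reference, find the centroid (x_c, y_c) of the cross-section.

x_c = 86.95 in, y_c = 73.85 in

plate: A = 190 × 150 = 28500.00, centroid at (95.00, 75.00).
hole: A = −π·45² = -6361.73, centroid at (123.00, 79.00).
ΣA = 22138.27 in²
ΣAx_c = (28500.00)(95.00) + (-6361.73)(123.00) = 1925007.81 in³
ΣAy_c = (28500.00)(75.00) + (-6361.73)(79.00) = 1634923.72 in³
x_c = 1925007.81 / 22138.27 = 86.95 in
y_c = 1634923.72 / 22138.27 = 73.85 in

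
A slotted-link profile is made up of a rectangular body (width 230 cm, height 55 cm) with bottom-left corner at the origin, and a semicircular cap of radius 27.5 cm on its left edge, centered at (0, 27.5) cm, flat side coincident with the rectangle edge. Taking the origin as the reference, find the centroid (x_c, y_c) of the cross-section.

Part | A | x̄ᵢ | ȳᵢ | A·x̄ᵢ | A·ȳᵢ
rectangular body | 12650.00 | 115.00 | 27.50 | 1454750.00 | 347875.00
semicircular end | 1187.91 | -11.67 | 27.50 | -13864.58 | 32667.65
Σ | 13837.91 |  |  | 1440885.42 | 380542.65
x_c = 1440885.42 / 13837.91 = 104.13 cm
y_c = 380542.65 / 13837.91 = 27.50 cm

x_c = 104.13 cm, y_c = 27.50 cm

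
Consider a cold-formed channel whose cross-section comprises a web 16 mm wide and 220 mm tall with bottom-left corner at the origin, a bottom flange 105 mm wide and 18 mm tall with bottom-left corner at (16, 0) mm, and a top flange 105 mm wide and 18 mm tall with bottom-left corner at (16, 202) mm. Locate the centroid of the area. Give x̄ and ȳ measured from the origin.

x̄ = 39.33 mm, ȳ = 110.00 mm

web: A = 16 × 220 = 3520.00, centroid at (8.00, 110.00).
bottom flange: A = 105 × 18 = 1890.00, centroid at (68.50, 9.00).
top flange: A = 105 × 18 = 1890.00, centroid at (68.50, 211.00).
ΣA = 7300.00 mm², ΣAx̄ = 287090.00 mm³, ΣAȳ = 803000.00 mm³.
x̄ = 287090.00/7300.00 = 39.33 mm; ȳ = 803000.00/7300.00 = 110.00 mm.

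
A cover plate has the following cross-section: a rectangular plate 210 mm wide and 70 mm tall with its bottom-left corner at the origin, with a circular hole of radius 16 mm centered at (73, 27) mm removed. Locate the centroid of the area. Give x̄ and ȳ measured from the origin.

plate: A = 210 × 70 = 14700.00, centroid at (105.00, 35.00).
hole: A = −π·16² = -804.25, centroid at (73.00, 27.00).
ΣA = 13895.75 mm², ΣAx̄ = 1484789.92 mm³, ΣAȳ = 492785.31 mm³.
x̄ = 1484789.92/13895.75 = 106.85 mm; ȳ = 492785.31/13895.75 = 35.46 mm.

x̄ = 106.85 mm, ȳ = 35.46 mm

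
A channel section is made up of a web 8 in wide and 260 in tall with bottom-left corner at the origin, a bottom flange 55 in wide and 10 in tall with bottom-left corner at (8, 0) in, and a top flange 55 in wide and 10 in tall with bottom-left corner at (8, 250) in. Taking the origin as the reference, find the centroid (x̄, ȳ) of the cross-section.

x̄ = 14.90 in, ȳ = 130.00 in

web: A = 8 × 260 = 2080.00, centroid at (4.00, 130.00).
bottom flange: A = 55 × 10 = 550.00, centroid at (35.50, 5.00).
top flange: A = 55 × 10 = 550.00, centroid at (35.50, 255.00).
ΣA = 3180.00 in², ΣAx̄ = 47370.00 in³, ΣAȳ = 413400.00 in³.
x̄ = 47370.00/3180.00 = 14.90 in; ȳ = 413400.00/3180.00 = 130.00 in.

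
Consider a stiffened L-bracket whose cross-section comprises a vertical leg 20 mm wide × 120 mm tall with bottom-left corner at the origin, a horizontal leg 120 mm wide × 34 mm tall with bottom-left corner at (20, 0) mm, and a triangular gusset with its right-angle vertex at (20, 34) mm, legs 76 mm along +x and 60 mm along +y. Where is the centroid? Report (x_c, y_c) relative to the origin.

x_c = 51.80 mm, y_c = 38.41 mm

Part | A | x̄ᵢ | ȳᵢ | A·x̄ᵢ | A·ȳᵢ
vertical leg | 2400.00 | 10.00 | 60.00 | 24000.00 | 144000.00
horizontal leg | 4080.00 | 80.00 | 17.00 | 326400.00 | 69360.00
gusset | 2280.00 | 45.33 | 54.00 | 103360.00 | 123120.00
Σ | 8760.00 |  |  | 453760.00 | 336480.00
x_c = 453760.00 / 8760.00 = 51.80 mm
y_c = 336480.00 / 8760.00 = 38.41 mm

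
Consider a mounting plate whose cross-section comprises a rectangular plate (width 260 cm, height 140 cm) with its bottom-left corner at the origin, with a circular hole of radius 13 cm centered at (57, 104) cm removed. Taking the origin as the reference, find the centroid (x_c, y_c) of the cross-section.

x_c = 131.08 cm, y_c = 69.50 cm

Part | A | x̄ᵢ | ȳᵢ | A·x̄ᵢ | A·ȳᵢ
plate | 36400.00 | 130.00 | 70.00 | 4732000.00 | 2548000.00
hole | -530.93 | 57.00 | 104.00 | -30262.96 | -55216.63
Σ | 35869.07 |  |  | 4701737.04 | 2492783.37
x_c = 4701737.04 / 35869.07 = 131.08 cm
y_c = 2492783.37 / 35869.07 = 69.50 cm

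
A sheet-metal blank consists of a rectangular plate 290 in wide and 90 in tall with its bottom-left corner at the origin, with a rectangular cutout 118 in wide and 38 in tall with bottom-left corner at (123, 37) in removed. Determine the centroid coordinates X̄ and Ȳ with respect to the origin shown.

X̄ = 137.32 in, Ȳ = 42.72 in

plate: A = 290 × 90 = 26100.00, centroid at (145.00, 45.00).
hole: A = −(118 × 38) = -4484.00, centroid at (182.00, 56.00).
ΣA = 21616.00 in²
ΣAX̄ = (26100.00)(145.00) + (-4484.00)(182.00) = 2968412.00 in³
ΣAȲ = (26100.00)(45.00) + (-4484.00)(56.00) = 923396.00 in³
X̄ = 2968412.00 / 21616.00 = 137.32 in
Ȳ = 923396.00 / 21616.00 = 42.72 in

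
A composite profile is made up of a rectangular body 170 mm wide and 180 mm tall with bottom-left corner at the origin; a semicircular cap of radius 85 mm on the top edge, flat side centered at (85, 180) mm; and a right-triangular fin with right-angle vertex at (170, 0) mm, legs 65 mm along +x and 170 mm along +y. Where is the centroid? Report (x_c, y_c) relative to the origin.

rectangular body: A = 170 × 180 = 30600.00, centroid at (85.00, 90.00).
semicircular top: A = ½π·85² = 11349.00, centroid at (85.00, 216.08).
triangular fin: A = ½·65·170 = 5525.00, centroid at (191.67, 56.67).
ΣA = 47474.00 mm²
ΣAx_c = (30600.00)(85.00) + (11349.00)(85.00) + (5525.00)(191.67) = 4624623.63 mm³
ΣAy_c = (30600.00)(90.00) + (11349.00)(216.08) + (5525.00)(56.67) = 5519320.62 mm³
x_c = 4624623.63 / 47474.00 = 97.41 mm
y_c = 5519320.62 / 47474.00 = 116.26 mm

x_c = 97.41 mm, y_c = 116.26 mm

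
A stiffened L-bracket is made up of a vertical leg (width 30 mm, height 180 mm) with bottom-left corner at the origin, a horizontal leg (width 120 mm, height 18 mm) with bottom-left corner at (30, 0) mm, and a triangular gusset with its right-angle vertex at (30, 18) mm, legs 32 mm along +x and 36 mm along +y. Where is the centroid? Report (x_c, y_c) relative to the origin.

x_c = 36.73 mm, y_c = 64.25 mm

vertical leg: A = 30 × 180 = 5400.00, centroid at (15.00, 90.00).
horizontal leg: A = 120 × 18 = 2160.00, centroid at (90.00, 9.00).
gusset: A = ½·32·36 = 576.00, centroid at (40.67, 30.00).
ΣA = 8136.00 mm², ΣAx_c = 298824.00 mm³, ΣAy_c = 522720.00 mm³.
x_c = 298824.00/8136.00 = 36.73 mm; y_c = 522720.00/8136.00 = 64.25 mm.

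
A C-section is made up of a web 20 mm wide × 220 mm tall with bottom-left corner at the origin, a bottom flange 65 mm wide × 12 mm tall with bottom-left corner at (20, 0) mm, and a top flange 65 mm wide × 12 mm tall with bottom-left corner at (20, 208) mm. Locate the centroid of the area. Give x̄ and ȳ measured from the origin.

x̄ = 21.12 mm, ȳ = 110.00 mm

web: A = 20 × 220 = 4400.00, centroid at (10.00, 110.00).
bottom flange: A = 65 × 12 = 780.00, centroid at (52.50, 6.00).
top flange: A = 65 × 12 = 780.00, centroid at (52.50, 214.00).
ΣA = 5960.00 mm², ΣAx̄ = 125900.00 mm³, ΣAȳ = 655600.00 mm³.
x̄ = 125900.00/5960.00 = 21.12 mm; ȳ = 655600.00/5960.00 = 110.00 mm.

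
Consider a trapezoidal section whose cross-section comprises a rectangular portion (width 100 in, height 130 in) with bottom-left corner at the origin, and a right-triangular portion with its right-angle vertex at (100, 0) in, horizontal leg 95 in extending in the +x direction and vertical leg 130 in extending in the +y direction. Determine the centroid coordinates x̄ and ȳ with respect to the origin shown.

rectangular portion: A = 100 × 130 = 13000.00, centroid at (50.00, 65.00).
triangular portion: A = ½·95·130 = 6175.00, centroid at (131.67, 43.33).
ΣA = 19175.00 in², ΣAx̄ = 1463041.67 in³, ΣAȳ = 1112583.33 in³.
x̄ = 1463041.67/19175.00 = 76.30 in; ȳ = 1112583.33/19175.00 = 58.02 in.

x̄ = 76.30 in, ȳ = 58.02 in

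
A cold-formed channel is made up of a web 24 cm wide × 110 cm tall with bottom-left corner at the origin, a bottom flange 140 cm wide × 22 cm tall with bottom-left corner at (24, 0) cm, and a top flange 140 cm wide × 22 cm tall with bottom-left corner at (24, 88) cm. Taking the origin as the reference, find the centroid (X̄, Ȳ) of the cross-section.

Part | A | x̄ᵢ | ȳᵢ | A·x̄ᵢ | A·ȳᵢ
web | 2640.00 | 12.00 | 55.00 | 31680.00 | 145200.00
bottom flange | 3080.00 | 94.00 | 11.00 | 289520.00 | 33880.00
top flange | 3080.00 | 94.00 | 99.00 | 289520.00 | 304920.00
Σ | 8800.00 |  |  | 610720.00 | 484000.00
X̄ = 610720.00 / 8800.00 = 69.40 cm
Ȳ = 484000.00 / 8800.00 = 55.00 cm

X̄ = 69.40 cm, Ȳ = 55.00 cm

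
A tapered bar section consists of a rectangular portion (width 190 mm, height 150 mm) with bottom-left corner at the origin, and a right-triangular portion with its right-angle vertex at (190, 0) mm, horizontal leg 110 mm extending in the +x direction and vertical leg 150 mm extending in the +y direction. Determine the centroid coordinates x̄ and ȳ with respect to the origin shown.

rectangular portion: A = 190 × 150 = 28500.00, centroid at (95.00, 75.00).
triangular portion: A = ½·110·150 = 8250.00, centroid at (226.67, 50.00).
ΣA = 36750.00 mm²
ΣAx̄ = (28500.00)(95.00) + (8250.00)(226.67) = 4577500.00 mm³
ΣAȳ = (28500.00)(75.00) + (8250.00)(50.00) = 2550000.00 mm³
x̄ = 4577500.00 / 36750.00 = 124.56 mm
ȳ = 2550000.00 / 36750.00 = 69.39 mm

x̄ = 124.56 mm, ȳ = 69.39 mm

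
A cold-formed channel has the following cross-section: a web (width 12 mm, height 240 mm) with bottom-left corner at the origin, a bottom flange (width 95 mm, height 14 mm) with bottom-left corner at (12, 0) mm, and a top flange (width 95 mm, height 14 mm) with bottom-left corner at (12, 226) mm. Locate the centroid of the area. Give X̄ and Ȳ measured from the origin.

web: A = 12 × 240 = 2880.00, centroid at (6.00, 120.00).
bottom flange: A = 95 × 14 = 1330.00, centroid at (59.50, 7.00).
top flange: A = 95 × 14 = 1330.00, centroid at (59.50, 233.00).
ΣA = 5540.00 mm²
ΣAX̄ = (2880.00)(6.00) + (1330.00)(59.50) + (1330.00)(59.50) = 175550.00 mm³
ΣAȲ = (2880.00)(120.00) + (1330.00)(7.00) + (1330.00)(233.00) = 664800.00 mm³
X̄ = 175550.00 / 5540.00 = 31.69 mm
Ȳ = 664800.00 / 5540.00 = 120.00 mm

X̄ = 31.69 mm, Ȳ = 120.00 mm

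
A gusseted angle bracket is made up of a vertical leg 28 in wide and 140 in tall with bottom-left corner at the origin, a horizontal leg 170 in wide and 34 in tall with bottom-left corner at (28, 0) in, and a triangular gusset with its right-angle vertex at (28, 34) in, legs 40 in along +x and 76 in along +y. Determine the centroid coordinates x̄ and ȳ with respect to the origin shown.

x̄ = 68.70 in, ȳ = 41.25 in

Part | A | x̄ᵢ | ȳᵢ | A·x̄ᵢ | A·ȳᵢ
vertical leg | 3920.00 | 14.00 | 70.00 | 54880.00 | 274400.00
horizontal leg | 5780.00 | 113.00 | 17.00 | 653140.00 | 98260.00
gusset | 1520.00 | 41.33 | 59.33 | 62826.67 | 90186.67
Σ | 11220.00 |  |  | 770846.67 | 462846.67
x̄ = 770846.67 / 11220.00 = 68.70 in
ȳ = 462846.67 / 11220.00 = 41.25 in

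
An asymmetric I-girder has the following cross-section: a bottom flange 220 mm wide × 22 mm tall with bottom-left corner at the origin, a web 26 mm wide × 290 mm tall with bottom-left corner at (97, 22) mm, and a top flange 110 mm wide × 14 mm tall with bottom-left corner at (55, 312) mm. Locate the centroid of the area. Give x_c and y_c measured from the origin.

Part | A | x̄ᵢ | ȳᵢ | A·x̄ᵢ | A·ȳᵢ
bottom flange | 4840.00 | 110.00 | 11.00 | 532400.00 | 53240.00
web | 7540.00 | 110.00 | 167.00 | 829400.00 | 1259180.00
top flange | 1540.00 | 110.00 | 319.00 | 169400.00 | 491260.00
Σ | 13920.00 |  |  | 1531200.00 | 1803680.00
x_c = 1531200.00 / 13920.00 = 110.00 mm
y_c = 1803680.00 / 13920.00 = 129.57 mm

x_c = 110.00 mm, y_c = 129.57 mm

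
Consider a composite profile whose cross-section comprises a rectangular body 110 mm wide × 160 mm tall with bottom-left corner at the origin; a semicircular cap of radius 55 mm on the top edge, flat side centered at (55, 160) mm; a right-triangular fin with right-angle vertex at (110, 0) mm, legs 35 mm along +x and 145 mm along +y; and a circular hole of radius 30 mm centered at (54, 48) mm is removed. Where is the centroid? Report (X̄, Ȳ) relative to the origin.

X̄ = 62.80 mm, Ȳ = 102.72 mm

Part | A | x̄ᵢ | ȳᵢ | A·x̄ᵢ | A·ȳᵢ
rectangular body | 17600.00 | 55.00 | 80.00 | 968000.00 | 1408000.00
semicircular top | 4751.66 | 55.00 | 183.34 | 261341.24 | 871182.09
triangular fin | 2537.50 | 121.67 | 48.33 | 308729.17 | 122645.83
hole | -2827.43 | 54.00 | 48.00 | -152681.40 | -135716.80
Σ | 22061.73 |  |  | 1385389.00 | 2266111.12
X̄ = 1385389.00 / 22061.73 = 62.80 mm
Ȳ = 2266111.12 / 22061.73 = 102.72 mm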